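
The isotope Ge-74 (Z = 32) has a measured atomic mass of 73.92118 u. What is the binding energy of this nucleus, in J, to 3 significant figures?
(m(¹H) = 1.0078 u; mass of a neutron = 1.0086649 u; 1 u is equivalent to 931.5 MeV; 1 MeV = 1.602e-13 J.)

Z = 32, so N = A − Z = 74 − 32 = 42.
Mass of separated nucleons = 32(1.0078) + 42(1.0086649) = 32.2496 + 42.3639258 = 74.6135258 u
Mass defect Δm = 74.6135258 − 73.92118 = 0.6923458 u
E_B = 0.6923458 × 931.5 = 644.920 MeV
In joules: 644.920 MeV × 1.602e-13 J/MeV = 1.0332e-10 J

1.03e-10 J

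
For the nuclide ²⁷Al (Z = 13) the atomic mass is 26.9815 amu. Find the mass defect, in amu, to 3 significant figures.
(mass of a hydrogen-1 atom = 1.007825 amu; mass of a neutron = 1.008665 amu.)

Z = 13, so N = A − Z = 27 − 13 = 14.
Mass of separated nucleons = 13(1.007825) + 14(1.008665) = 13.101725 + 14.121310 = 27.223035 amu
Mass defect Δm = 27.223035 − 26.9815 = 0.241535 amu

0.242 amu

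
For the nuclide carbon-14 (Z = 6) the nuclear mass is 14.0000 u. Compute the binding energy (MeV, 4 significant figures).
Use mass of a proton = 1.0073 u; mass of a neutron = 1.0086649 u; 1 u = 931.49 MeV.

Z = 6, so N = A − Z = 14 − 6 = 8.
Mass of separated nucleons = 6(1.0073) + 8(1.0086649) = 6.0438 + 8.0693192 = 14.1131192 u
The mass defect is 14.1131192 − 14.0000 = 0.1131192 u.
Converting to energy: 0.1131192 u × 931.49 MeV/u = 105.369 MeV

105.4 MeV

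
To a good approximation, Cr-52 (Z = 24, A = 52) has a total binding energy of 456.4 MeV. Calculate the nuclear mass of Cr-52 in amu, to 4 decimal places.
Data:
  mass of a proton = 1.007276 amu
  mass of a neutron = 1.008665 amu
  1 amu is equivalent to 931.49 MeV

51.9273 amu

Mass defect = 456.4 MeV / (931.49 MeV/amu) = 0.489968 amu
Constituent mass = 24(1.007276) + 28(1.008665) = 52.417244 amu
Nuclear mass = 52.417244 − 0.489968 = 51.927276 amu ≈ 51.9273 amu (to 4 decimal places)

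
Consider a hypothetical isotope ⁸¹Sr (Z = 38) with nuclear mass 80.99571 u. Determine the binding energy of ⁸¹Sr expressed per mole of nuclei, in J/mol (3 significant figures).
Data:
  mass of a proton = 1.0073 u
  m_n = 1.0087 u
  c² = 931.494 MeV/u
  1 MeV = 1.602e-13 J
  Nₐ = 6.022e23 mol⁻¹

5.89e+13 J/mol

Z = 38, so N = A − Z = 81 − 38 = 43.
Σm = 38·m_p + 43·m_n = 38.2774 + 43.3741 = 81.6515 u
The mass defect is 81.6515 − 80.99571 = 0.65579 u.
Converting to energy: 0.65579 u × 931.494 MeV/u = 610.864 MeV
Per nucleus in joules: 610.864 MeV × 1.602e-13 J/MeV = 9.7860e-11 J
Per mole: 9.7860e-11 J × 6.022e23 mol⁻¹ = 5.8931e+13 J/mol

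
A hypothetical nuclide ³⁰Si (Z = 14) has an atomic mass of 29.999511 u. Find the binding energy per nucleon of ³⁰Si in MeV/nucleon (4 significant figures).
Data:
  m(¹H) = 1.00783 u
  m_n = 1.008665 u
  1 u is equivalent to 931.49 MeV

Total constituent mass: 14 × 1.00783 + 16 × 1.008665 = 30.248260 u
The mass defect is 30.248260 − 29.999511 = 0.248749 u.
E_B = 0.248749 × 931.49 = 231.707 MeV
Dividing by A = 30 gives 7.724 MeV per nucleon.

7.724 MeV/nucleon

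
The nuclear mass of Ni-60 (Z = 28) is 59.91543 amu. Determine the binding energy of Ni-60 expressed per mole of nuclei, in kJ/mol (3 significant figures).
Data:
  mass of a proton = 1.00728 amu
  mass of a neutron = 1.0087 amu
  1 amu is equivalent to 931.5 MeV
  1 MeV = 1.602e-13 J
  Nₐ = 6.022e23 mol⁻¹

The nucleus contains 28 protons and 60 − 28 = 32 neutrons.
Total constituent mass: 28 × 1.00728 + 32 × 1.0087 = 60.48224 amu
The mass defect is 60.48224 − 59.91543 = 0.56681 amu.
Binding energy = Δm·c² = 0.56681 × 931.5 MeV/amu = 527.984 MeV
Per nucleus in joules: 527.984 MeV × 1.602e-13 J/MeV = 8.4583e-11 J
Per mole: 8.4583e-11 J × 6.022e23 mol⁻¹ = 5.0936e+13 J/mol

5.09e+10 kJ/mol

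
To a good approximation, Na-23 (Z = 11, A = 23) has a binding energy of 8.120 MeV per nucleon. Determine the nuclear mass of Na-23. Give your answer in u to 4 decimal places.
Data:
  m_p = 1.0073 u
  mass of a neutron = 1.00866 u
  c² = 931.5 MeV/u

Total binding energy = 23 × 8.120 = 186.760 MeV
Mass defect = 186.760 MeV / (931.5 MeV/u) = 0.200494 u
Constituent mass = 11(1.0073) + 12(1.00866) = 23.18422 u
Nuclear mass = 23.18422 − 0.200494 = 22.983726 u ≈ 22.9837 u (to 4 decimal places)

22.9837 u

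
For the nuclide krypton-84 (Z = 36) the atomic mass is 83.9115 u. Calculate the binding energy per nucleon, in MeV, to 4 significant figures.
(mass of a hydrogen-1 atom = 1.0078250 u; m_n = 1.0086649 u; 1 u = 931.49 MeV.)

8.717 MeV/nucleon

With 36 protons and 48 neutrons (A = 84):
Σm = 36·m(¹H) + 48·m_n = 36.2817000 + 48.4159152 = 84.6976152 u
The mass defect is 84.6976152 − 83.9115 = 0.7861152 u.
Converting to energy: 0.7861152 u × 931.49 MeV/u = 732.258 MeV
BE/A = 732.258 MeV / 84 = 8.717 MeV/nucleon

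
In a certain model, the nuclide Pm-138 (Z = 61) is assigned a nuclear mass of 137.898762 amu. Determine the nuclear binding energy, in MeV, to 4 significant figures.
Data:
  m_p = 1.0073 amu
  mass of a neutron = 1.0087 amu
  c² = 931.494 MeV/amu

1133 MeV

Z = 61, so N = A − Z = 138 − 61 = 77.
Total constituent mass: 61 × 1.0073 + 77 × 1.0087 = 139.1152 amu
The mass defect is 139.1152 − 137.898762 = 1.216438 amu.
Converting to energy: 1.216438 amu × 931.494 MeV/amu = 1133.10 MeV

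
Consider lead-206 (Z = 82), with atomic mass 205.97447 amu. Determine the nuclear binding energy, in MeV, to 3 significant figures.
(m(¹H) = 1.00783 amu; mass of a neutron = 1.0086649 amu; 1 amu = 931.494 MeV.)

Σm = 82·m(¹H) + 124·m_n = 82.64206 + 125.0744476 = 207.7165076 amu
Δm = 207.7165076 − 205.97447 = 1.7420376 amu
Binding energy = Δm·c² = 1.7420376 × 931.494 MeV/amu = 1622.70 MeV

1620 MeV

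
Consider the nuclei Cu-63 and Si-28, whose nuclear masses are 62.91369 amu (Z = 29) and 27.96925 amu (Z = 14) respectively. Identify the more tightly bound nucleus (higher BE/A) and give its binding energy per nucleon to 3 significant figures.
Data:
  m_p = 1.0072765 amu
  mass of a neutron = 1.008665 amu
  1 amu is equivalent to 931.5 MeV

Cu-63: Σm = 29(1.0072765) + 34(1.008665) = 63.5056285 amu; Δm = 0.5919385 amu; E_B = 551.39 MeV; E_B/A = 8.752 MeV
Si-28: Σm = 14(1.0072765) + 14(1.008665) = 28.2231810 amu; Δm = 0.2539310 amu; E_B = 236.54 MeV; E_B/A = 8.448 MeV
Cu-63 has the higher binding energy per nucleon, so it is the more tightly bound nucleus.

Cu-63; 8.75 MeV/nucleon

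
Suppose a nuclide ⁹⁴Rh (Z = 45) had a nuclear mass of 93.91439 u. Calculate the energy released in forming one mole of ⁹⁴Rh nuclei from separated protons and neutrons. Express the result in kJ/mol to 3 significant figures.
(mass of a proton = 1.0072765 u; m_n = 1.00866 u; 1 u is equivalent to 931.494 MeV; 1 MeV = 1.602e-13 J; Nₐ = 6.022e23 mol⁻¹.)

Total constituent mass: 45 × 1.0072765 + 49 × 1.00866 = 94.7517825 u
Δm = 94.7517825 − 93.91439 = 0.8373925 u
Converting to energy: 0.8373925 u × 931.494 MeV/u = 780.026 MeV
Per nucleus in joules: 780.026 MeV × 1.602e-13 J/MeV = 1.2496e-10 J
Per mole: 1.2496e-10 J × 6.022e23 mol⁻¹ = 7.5251e+13 J/mol

7.53e+10 kJ/mol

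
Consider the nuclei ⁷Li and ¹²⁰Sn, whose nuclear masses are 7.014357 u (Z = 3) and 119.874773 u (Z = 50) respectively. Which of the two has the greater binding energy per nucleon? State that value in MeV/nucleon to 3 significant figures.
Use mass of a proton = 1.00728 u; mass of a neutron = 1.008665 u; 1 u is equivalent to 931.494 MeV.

¹²⁰Sn; 8.51 MeV/nucleon

⁷Li: Σm = 3(1.00728) + 4(1.008665) = 7.056500 u; Δm = 0.042143 u; E_B = 39.256 MeV; E_B/A = 5.608 MeV
¹²⁰Sn: Σm = 50(1.00728) + 70(1.008665) = 120.970550 u; Δm = 1.095777 u; E_B = 1020.7 MeV; E_B/A = 8.506 MeV
¹²⁰Sn has the higher binding energy per nucleon, so it is the more tightly bound nucleus.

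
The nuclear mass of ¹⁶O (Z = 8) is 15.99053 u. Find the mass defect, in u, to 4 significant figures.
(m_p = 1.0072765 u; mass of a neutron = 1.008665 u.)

Total constituent mass: 8 × 1.0072765 + 8 × 1.008665 = 16.1275320 u
Mass defect Δm = 16.1275320 − 15.99053 = 0.1370020 u

0.1370 u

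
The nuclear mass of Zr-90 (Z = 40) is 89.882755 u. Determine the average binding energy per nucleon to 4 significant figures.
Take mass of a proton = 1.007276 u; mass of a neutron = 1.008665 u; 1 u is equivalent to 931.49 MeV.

Z = 40, so N = A − Z = 90 − 40 = 50.
Total constituent mass: 40 × 1.007276 + 50 × 1.008665 = 90.724290 u
The mass defect is 90.724290 − 89.882755 = 0.841535 u.
Converting to energy: 0.841535 u × 931.49 MeV/u = 783.881 MeV
Dividing by A = 90 gives 8.710 MeV per nucleon.

8.710 MeV/nucleon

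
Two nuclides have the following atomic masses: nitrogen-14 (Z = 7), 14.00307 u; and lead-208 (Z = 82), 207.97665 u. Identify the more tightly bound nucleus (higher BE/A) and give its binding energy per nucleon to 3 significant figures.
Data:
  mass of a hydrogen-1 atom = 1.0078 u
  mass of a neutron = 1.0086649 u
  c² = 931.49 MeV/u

lead-208; 7.86 MeV/nucleon

nitrogen-14: Σm = 7(1.0078) + 7(1.0086649) = 14.1152543 u; Δm = 0.1121843 u; E_B = 104.50 MeV; E_B/A = 7.464 MeV
lead-208: Σm = 82(1.0078) + 126(1.0086649) = 209.7313774 u; Δm = 1.7547274 u; E_B = 1634.5 MeV; E_B/A = 7.858 MeV
lead-208 has the higher binding energy per nucleon, so it is the more tightly bound nucleus.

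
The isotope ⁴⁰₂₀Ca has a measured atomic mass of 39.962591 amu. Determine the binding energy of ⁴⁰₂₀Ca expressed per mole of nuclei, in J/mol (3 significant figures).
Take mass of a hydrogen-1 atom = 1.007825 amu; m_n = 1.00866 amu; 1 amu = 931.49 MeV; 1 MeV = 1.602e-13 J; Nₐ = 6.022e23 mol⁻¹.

With 20 protons and 20 neutrons (A = 40):
Σm = 20·m(¹H) + 20·m_n = 20.156500 + 20.17320 = 40.329700 amu
The mass defect is 40.329700 − 39.962591 = 0.367109 amu.
E_B = 0.367109 × 931.49 = 341.958 MeV
Per nucleus in joules: 341.958 MeV × 1.602e-13 J/MeV = 5.4782e-11 J
Per mole: 5.4782e-11 J × 6.022e23 mol⁻¹ = 3.2990e+13 J/mol

3.30e+13 J/mol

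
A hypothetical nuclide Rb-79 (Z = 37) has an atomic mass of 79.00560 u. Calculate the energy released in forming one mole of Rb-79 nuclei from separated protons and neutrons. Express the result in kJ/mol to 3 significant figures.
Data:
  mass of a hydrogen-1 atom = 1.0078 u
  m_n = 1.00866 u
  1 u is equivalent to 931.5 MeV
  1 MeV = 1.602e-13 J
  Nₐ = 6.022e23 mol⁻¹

5.81e+10 kJ/mol

Total constituent mass: 37 × 1.0078 + 42 × 1.00866 = 79.65232 u
Δm = 79.65232 − 79.00560 = 0.64672 u
Converting to energy: 0.64672 u × 931.5 MeV/u = 602.420 MeV
Per nucleus in joules: 602.420 MeV × 1.602e-13 J/MeV = 9.6508e-11 J
Per mole: 9.6508e-11 J × 6.022e23 mol⁻¹ = 5.8117e+13 J/mol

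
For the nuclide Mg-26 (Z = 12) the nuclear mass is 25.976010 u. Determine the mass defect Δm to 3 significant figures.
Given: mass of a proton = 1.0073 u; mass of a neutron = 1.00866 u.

Σm = 12·m_p + 14·m_n = 12.0876 + 14.12124 = 26.20884 u
Δm = 26.20884 − 25.976010 = 0.232830 u

0.233 u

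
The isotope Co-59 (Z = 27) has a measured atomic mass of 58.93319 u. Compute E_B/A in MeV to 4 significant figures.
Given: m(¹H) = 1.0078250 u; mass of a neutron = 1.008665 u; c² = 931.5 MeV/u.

8.768 MeV/nucleon

Z = 27, so N = A − Z = 59 − 27 = 32.
Total constituent mass: 27 × 1.0078250 + 32 × 1.008665 = 59.4885550 u
Mass defect Δm = 59.4885550 − 58.93319 = 0.5553650 u
E_B = 0.5553650 × 931.5 = 517.322 MeV
BE/A = 517.322 MeV / 59 = 8.768 MeV/nucleon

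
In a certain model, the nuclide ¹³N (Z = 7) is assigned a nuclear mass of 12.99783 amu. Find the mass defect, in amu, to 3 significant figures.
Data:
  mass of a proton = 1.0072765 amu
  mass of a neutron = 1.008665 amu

The nucleus contains 7 protons and 13 − 7 = 6 neutrons.
Σm = 7·m_p + 6·m_n = 7.0509355 + 6.051990 = 13.1029255 amu
Δm = 13.1029255 − 12.99783 = 0.1050955 amu

0.105 amu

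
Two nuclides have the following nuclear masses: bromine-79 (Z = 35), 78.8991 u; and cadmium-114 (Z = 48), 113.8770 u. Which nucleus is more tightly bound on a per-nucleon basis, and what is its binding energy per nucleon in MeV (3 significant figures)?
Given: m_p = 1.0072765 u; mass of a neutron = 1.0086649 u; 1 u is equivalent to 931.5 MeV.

bromine-79: Σm = 35(1.0072765) + 44(1.0086649) = 79.6359331 u; Δm = 0.7368331 u; E_B = 686.36 MeV; E_B/A = 8.688 MeV
cadmium-114: Σm = 48(1.0072765) + 66(1.0086649) = 114.9211554 u; Δm = 1.0441554 u; E_B = 972.63 MeV; E_B/A = 8.532 MeV
bromine-79 has the higher binding energy per nucleon, so it is the more tightly bound nucleus.

bromine-79; 8.69 MeV/nucleon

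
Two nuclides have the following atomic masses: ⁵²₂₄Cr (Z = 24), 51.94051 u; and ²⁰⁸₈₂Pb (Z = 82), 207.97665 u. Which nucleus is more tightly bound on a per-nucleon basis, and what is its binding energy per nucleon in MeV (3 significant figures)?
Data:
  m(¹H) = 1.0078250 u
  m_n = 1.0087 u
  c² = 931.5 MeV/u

⁵²₂₄Cr; 8.79 MeV/nucleon

⁵²₂₄Cr: Σm = 24(1.0078250) + 28(1.0087) = 52.4314000 u; Δm = 0.4908900 u; E_B = 457.264 MeV; E_B/A = 8.794 MeV
²⁰⁸₈₂Pb: Σm = 82(1.0078250) + 126(1.0087) = 209.7378500 u; Δm = 1.7612000 u; E_B = 1640.56 MeV; E_B/A = 7.887 MeV
⁵²₂₄Cr has the higher binding energy per nucleon, so it is the more tightly bound nucleus.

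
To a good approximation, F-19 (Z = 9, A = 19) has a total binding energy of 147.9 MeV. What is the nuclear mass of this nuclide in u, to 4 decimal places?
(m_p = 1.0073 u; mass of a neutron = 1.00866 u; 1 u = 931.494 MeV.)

Mass defect = 147.9 MeV / (931.494 MeV/u) = 0.158777 u
Constituent mass = 9(1.0073) + 10(1.00866) = 19.15230 u
Nuclear mass = 19.15230 − 0.158777 = 18.993523 u ≈ 18.9935 u (to 4 decimal places)

18.9935 u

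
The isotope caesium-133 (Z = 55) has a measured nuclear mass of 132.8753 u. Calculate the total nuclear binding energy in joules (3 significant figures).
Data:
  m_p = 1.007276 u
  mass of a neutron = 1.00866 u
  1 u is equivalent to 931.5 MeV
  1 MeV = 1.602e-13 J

With 55 protons and 78 neutrons (A = 133):
Mass of separated nucleons = 55(1.007276) + 78(1.00866) = 55.400180 + 78.67548 = 134.075660 u
Mass defect Δm = 134.075660 − 132.8753 = 1.200360 u
E_B = 1.200360 × 931.5 = 1118.14 MeV
In joules: 1118.14 MeV × 1.602e-13 J/MeV = 1.7913e-10 J

1.79e-10 J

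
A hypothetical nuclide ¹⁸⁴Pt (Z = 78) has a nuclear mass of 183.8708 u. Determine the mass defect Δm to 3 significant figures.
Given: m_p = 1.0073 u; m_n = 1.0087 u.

Total constituent mass: 78 × 1.0073 + 106 × 1.0087 = 185.4916 u
Mass defect Δm = 185.4916 − 183.8708 = 1.6208 u

1.62 u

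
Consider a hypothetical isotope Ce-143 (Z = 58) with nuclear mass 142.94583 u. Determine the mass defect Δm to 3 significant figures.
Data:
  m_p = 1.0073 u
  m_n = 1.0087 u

1.22 u

The nucleus contains 58 protons and 143 − 58 = 85 neutrons.
Total constituent mass: 58 × 1.0073 + 85 × 1.0087 = 144.1629 u
The mass defect is 144.1629 − 142.94583 = 1.21707 u.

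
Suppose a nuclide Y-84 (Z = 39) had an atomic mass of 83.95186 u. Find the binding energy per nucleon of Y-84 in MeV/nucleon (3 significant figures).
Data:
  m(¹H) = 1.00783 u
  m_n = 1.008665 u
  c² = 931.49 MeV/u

8.24 MeV/nucleon

With 39 protons and 45 neutrons (A = 84):
Total constituent mass: 39 × 1.00783 + 45 × 1.008665 = 84.695295 u
The mass defect is 84.695295 − 83.95186 = 0.743435 u.
E_B = 0.743435 × 931.49 = 692.502 MeV
BE/A = 692.502 MeV / 84 = 8.244 MeV/nucleon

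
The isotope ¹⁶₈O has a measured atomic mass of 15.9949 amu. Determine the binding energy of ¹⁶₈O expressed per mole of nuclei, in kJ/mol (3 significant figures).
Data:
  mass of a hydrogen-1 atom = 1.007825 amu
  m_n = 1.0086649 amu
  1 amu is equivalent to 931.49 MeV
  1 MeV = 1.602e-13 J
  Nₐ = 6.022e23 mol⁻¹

Total constituent mass: 8 × 1.007825 + 8 × 1.0086649 = 16.1319192 amu
The mass defect is 16.1319192 − 15.9949 = 0.1370192 amu.
Converting to energy: 0.1370192 amu × 931.49 MeV/amu = 127.632 MeV
Per nucleus in joules: 127.632 MeV × 1.602e-13 J/MeV = 2.0447e-11 J
Per mole: 2.0447e-11 J × 6.022e23 mol⁻¹ = 1.2313e+13 J/mol

1.23e+10 kJ/mol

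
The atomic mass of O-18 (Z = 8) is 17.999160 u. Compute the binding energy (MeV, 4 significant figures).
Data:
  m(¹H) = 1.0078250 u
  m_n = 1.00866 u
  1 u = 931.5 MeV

139.8 MeV

Σm = 8·m(¹H) + 10·m_n = 8.0626000 + 10.08660 = 18.1492000 u
Δm = 18.1492000 − 17.999160 = 0.1500400 u
Binding energy = Δm·c² = 0.1500400 × 931.5 MeV/u = 139.762 MeV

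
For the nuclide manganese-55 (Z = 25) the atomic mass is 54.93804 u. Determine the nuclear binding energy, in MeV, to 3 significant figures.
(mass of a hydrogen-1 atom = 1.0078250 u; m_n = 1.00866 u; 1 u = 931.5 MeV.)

The nucleus contains 25 protons and 55 − 25 = 30 neutrons.
Total constituent mass: 25 × 1.0078250 + 30 × 1.00866 = 55.4554250 u
Mass defect Δm = 55.4554250 − 54.93804 = 0.5173850 u
Converting to energy: 0.5173850 u × 931.5 MeV/u = 481.944 MeV

482 MeV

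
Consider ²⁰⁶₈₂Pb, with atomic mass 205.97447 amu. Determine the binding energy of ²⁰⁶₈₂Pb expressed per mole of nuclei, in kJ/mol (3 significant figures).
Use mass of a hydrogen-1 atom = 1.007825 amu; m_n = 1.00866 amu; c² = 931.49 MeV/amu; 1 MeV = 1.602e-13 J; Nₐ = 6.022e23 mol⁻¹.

1.56e+11 kJ/mol

With 82 protons and 124 neutrons (A = 206):
Total constituent mass: 82 × 1.007825 + 124 × 1.00866 = 207.715490 amu
Δm = 207.715490 − 205.97447 = 1.741020 amu
Converting to energy: 1.741020 amu × 931.49 MeV/amu = 1621.74 MeV
Per nucleus in joules: 1621.74 MeV × 1.602e-13 J/MeV = 2.5980e-10 J
Per mole: 2.5980e-10 J × 6.022e23 mol⁻¹ = 1.5645e+14 J/mol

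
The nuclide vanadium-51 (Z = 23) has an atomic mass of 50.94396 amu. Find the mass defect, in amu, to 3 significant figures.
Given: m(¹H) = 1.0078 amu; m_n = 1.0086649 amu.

0.478 amu

With 23 protons and 28 neutrons (A = 51):
Mass of separated nucleons = 23(1.0078) + 28(1.0086649) = 23.1794 + 28.2426172 = 51.4220172 amu
Mass defect Δm = 51.4220172 − 50.94396 = 0.4780572 amu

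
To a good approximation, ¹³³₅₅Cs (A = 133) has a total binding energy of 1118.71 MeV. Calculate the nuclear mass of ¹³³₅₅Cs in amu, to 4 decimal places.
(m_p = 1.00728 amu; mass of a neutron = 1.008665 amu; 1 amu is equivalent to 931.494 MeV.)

132.8753 amu

Mass defect = 1118.71 MeV / (931.494 MeV/amu) = 1.200985 amu
Constituent mass = 55(1.00728) + 78(1.008665) = 134.076270 amu
Nuclear mass = 134.076270 − 1.200985 = 132.875285 amu ≈ 132.8753 amu (to 4 decimal places)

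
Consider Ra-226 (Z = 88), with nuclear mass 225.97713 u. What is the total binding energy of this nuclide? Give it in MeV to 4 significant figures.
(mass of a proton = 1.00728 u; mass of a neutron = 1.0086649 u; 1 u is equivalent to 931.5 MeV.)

Mass of separated nucleons = 88(1.00728) + 138(1.0086649) = 88.64064 + 139.1957562 = 227.8363962 u
Δm = 227.8363962 − 225.97713 = 1.8592662 u
Binding energy = Δm·c² = 1.8592662 × 931.5 MeV/u = 1731.91 MeV

1732 MeV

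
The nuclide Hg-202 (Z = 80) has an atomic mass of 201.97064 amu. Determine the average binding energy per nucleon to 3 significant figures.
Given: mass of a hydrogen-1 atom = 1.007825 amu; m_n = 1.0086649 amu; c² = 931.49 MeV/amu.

The nucleus contains 80 protons and 202 − 80 = 122 neutrons.
Σm = 80·m(¹H) + 122·m_n = 80.626000 + 123.0571178 = 203.6831178 amu
Mass defect Δm = 203.6831178 − 201.97064 = 1.7124778 amu
E_B = 1.7124778 × 931.49 = 1595.16 MeV
Per nucleon: 1595.16 / 202 = 7.897 MeV

7.90 MeV/nucleon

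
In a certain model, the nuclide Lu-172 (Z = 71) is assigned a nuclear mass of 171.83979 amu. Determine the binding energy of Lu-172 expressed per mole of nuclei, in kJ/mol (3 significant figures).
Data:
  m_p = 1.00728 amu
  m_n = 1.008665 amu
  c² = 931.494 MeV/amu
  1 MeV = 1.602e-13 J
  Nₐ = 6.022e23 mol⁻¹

1.39e+11 kJ/mol

With 71 protons and 101 neutrons (A = 172):
Mass of separated nucleons = 71(1.00728) + 101(1.008665) = 71.51688 + 101.875165 = 173.392045 amu
Δm = 173.392045 − 171.83979 = 1.552255 amu
Converting to energy: 1.552255 amu × 931.494 MeV/amu = 1445.92 MeV
Per nucleus in joules: 1445.92 MeV × 1.602e-13 J/MeV = 2.3164e-10 J
Per mole: 2.3164e-10 J × 6.022e23 mol⁻¹ = 1.3949e+14 J/mol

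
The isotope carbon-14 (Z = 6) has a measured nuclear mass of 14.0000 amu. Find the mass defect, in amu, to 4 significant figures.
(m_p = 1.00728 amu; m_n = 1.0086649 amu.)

With 6 protons and 8 neutrons (A = 14):
Mass of separated nucleons = 6(1.00728) + 8(1.0086649) = 6.04368 + 8.0693192 = 14.1129992 amu
Δm = 14.1129992 − 14.0000 = 0.1129992 amu

0.1130 amu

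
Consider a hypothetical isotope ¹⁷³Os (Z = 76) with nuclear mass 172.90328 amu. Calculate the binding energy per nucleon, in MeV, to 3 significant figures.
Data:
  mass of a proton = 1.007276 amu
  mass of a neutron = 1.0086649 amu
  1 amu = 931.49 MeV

The nucleus contains 76 protons and 173 − 76 = 97 neutrons.
Mass of separated nucleons = 76(1.007276) + 97(1.0086649) = 76.552976 + 97.8404953 = 174.3934713 amu
Mass defect Δm = 174.3934713 − 172.90328 = 1.4901913 amu
Binding energy = Δm·c² = 1.4901913 × 931.49 MeV/amu = 1388.10 MeV
BE/A = 1388.10 MeV / 173 = 8.024 MeV/nucleon

8.02 MeV/nucleon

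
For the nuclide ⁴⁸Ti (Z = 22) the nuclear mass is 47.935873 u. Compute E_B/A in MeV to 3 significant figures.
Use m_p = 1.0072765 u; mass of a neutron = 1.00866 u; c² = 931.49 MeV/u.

Z = 22, so N = A − Z = 48 − 22 = 26.
Mass of separated nucleons = 22(1.0072765) + 26(1.00866) = 22.1600830 + 26.22516 = 48.3852430 u
Mass defect Δm = 48.3852430 − 47.935873 = 0.4493700 u
Binding energy = Δm·c² = 0.4493700 × 931.49 MeV/u = 418.5837 MeV
Per nucleon: 418.5837 / 48 = 8.720 MeV

8.72 MeV/nucleon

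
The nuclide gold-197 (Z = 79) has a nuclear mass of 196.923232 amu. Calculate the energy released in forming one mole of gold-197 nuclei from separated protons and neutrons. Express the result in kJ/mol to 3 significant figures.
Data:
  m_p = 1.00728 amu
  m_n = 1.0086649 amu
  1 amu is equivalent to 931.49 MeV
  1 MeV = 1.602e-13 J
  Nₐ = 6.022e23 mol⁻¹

1.50e+11 kJ/mol

With 79 protons and 118 neutrons (A = 197):
Σm = 79·m_p + 118·m_n = 79.57512 + 119.0224582 = 198.5975782 amu
Δm = 198.5975782 − 196.923232 = 1.6743462 amu
Binding energy = Δm·c² = 1.6743462 × 931.49 MeV/amu = 1559.64 MeV
Per nucleus in joules: 1559.64 MeV × 1.602e-13 J/MeV = 2.4985e-10 J
Per mole: 2.4985e-10 J × 6.022e23 mol⁻¹ = 1.5046e+14 J/mol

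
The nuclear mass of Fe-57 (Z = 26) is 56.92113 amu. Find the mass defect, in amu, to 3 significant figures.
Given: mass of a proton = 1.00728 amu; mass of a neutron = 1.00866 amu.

0.537 amu

Σm = 26·m_p + 31·m_n = 26.18928 + 31.26846 = 57.45774 amu
Mass defect Δm = 57.45774 − 56.92113 = 0.53661 amu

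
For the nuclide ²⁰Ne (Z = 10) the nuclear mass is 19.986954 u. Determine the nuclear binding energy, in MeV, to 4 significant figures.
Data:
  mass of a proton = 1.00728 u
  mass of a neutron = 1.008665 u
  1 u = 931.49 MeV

160.7 MeV

Total constituent mass: 10 × 1.00728 + 10 × 1.008665 = 20.159450 u
Mass defect Δm = 20.159450 − 19.986954 = 0.172496 u
Binding energy = Δm·c² = 0.172496 × 931.49 MeV/u = 160.678 MeV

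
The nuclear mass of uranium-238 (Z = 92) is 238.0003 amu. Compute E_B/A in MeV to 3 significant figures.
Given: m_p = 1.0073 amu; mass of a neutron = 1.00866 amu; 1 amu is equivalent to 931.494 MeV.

7.58 MeV/nucleon

Z = 92, so N = A − Z = 238 − 92 = 146.
Total constituent mass: 92 × 1.0073 + 146 × 1.00866 = 239.93596 amu
Mass defect Δm = 239.93596 − 238.0003 = 1.93566 amu
E_B = 1.93566 × 931.494 = 1803.06 MeV
BE/A = 1803.06 MeV / 238 = 7.576 MeV/nucleon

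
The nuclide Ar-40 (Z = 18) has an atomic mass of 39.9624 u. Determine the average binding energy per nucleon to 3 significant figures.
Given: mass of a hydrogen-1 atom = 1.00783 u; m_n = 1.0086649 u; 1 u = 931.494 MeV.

8.60 MeV/nucleon

Σm = 18·m(¹H) + 22·m_n = 18.14094 + 22.1906278 = 40.3315678 u
The mass defect is 40.3315678 − 39.9624 = 0.3691678 u.
Binding energy = Δm·c² = 0.3691678 × 931.494 MeV/u = 343.878 MeV
BE/A = 343.878 MeV / 40 = 8.597 MeV/nucleon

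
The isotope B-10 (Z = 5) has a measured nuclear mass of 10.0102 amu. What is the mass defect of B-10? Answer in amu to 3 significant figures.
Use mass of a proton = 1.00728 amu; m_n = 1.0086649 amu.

0.0695 amu

Σm = 5·m_p + 5·m_n = 5.03640 + 5.0433245 = 10.0797245 amu
Δm = 10.0797245 − 10.0102 = 0.0695245 amu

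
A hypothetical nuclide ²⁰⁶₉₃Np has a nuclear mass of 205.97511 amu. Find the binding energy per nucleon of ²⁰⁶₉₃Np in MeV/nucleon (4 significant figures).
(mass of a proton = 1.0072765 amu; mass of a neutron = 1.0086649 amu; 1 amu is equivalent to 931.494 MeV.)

Mass of separated nucleons = 93(1.0072765) + 113(1.0086649) = 93.6767145 + 113.9791337 = 207.6558482 amu
The mass defect is 207.6558482 − 205.97511 = 1.6807382 amu.
E_B = 1.6807382 × 931.494 = 1565.60 MeV
BE/A = 1565.60 MeV / 206 = 7.600 MeV/nucleon

7.600 MeV/nucleon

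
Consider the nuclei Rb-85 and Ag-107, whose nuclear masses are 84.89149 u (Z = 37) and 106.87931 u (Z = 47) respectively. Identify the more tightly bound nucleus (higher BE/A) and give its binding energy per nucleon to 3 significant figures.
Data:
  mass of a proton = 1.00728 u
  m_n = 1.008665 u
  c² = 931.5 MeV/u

Rb-85: Σm = 37(1.00728) + 48(1.008665) = 85.685280 u; Δm = 0.793790 u; E_B = 739.42 MeV; E_B/A = 8.699 MeV
Ag-107: Σm = 47(1.00728) + 60(1.008665) = 107.862060 u; Δm = 0.982750 u; E_B = 915.43 MeV; E_B/A = 8.555 MeV
Rb-85 has the higher binding energy per nucleon, so it is the more tightly bound nucleus.

Rb-85; 8.70 MeV/nucleon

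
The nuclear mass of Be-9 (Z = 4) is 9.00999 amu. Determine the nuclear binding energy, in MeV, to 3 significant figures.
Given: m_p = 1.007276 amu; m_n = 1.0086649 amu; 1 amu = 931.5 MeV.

58.2 MeV

With 4 protons and 5 neutrons (A = 9):
Total constituent mass: 4 × 1.007276 + 5 × 1.0086649 = 9.0724285 amu
The mass defect is 9.0724285 − 9.00999 = 0.0624385 amu.
Binding energy = Δm·c² = 0.0624385 × 931.5 MeV/amu = 58.1615 MeV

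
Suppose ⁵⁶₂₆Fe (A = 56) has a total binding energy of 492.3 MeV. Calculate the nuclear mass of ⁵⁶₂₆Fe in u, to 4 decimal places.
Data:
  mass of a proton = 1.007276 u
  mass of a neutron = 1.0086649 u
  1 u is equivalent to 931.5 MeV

55.9206 u

Mass defect = 492.3 MeV / (931.5 MeV/u) = 0.528502 u
Constituent mass = 26(1.007276) + 30(1.0086649) = 56.4491230 u
Nuclear mass = 56.4491230 − 0.528502 = 55.9206210 u ≈ 55.9206 u (to 4 decimal places)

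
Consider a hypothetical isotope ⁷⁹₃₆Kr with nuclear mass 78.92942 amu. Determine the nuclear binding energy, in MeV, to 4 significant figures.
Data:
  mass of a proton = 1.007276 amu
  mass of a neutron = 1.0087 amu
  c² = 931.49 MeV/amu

The nucleus contains 36 protons and 79 − 36 = 43 neutrons.
Total constituent mass: 36 × 1.007276 + 43 × 1.0087 = 79.636036 amu
The mass defect is 79.636036 − 78.92942 = 0.706616 amu.
Converting to energy: 0.706616 amu × 931.49 MeV/amu = 658.206 MeV

658.2 MeV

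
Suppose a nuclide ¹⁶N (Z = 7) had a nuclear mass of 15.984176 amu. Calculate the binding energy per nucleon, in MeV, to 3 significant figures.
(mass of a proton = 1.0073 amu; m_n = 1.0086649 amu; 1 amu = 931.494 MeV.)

8.44 MeV/nucleon

Total constituent mass: 7 × 1.0073 + 9 × 1.0086649 = 16.1290841 amu
The mass defect is 16.1290841 − 15.984176 = 0.1449081 amu.
Converting to energy: 0.1449081 amu × 931.494 MeV/amu = 134.981 MeV
Dividing by A = 16 gives 8.436 MeV per nucleon.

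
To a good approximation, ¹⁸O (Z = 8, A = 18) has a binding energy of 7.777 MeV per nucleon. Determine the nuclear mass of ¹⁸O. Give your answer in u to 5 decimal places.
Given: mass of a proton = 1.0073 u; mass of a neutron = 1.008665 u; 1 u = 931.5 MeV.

Total binding energy = 18 × 7.777 = 139.986 MeV
Mass defect = 139.986 MeV / (931.5 MeV/u) = 0.1502802 u
Constituent mass = 8(1.0073) + 10(1.008665) = 18.145050 u
Nuclear mass = 18.145050 − 0.1502802 = 17.9947698 u ≈ 17.99477 u (to 5 decimal places)

17.99477 u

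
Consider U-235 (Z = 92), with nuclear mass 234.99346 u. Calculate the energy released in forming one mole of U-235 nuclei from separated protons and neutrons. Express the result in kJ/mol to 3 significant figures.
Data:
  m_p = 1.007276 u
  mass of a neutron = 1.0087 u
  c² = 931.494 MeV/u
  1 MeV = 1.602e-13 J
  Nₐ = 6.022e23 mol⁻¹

With 92 protons and 143 neutrons (A = 235):
Total constituent mass: 92 × 1.007276 + 143 × 1.0087 = 236.913492 u
The mass defect is 236.913492 − 234.99346 = 1.920032 u.
Binding energy = Δm·c² = 1.920032 × 931.494 MeV/u = 1788.50 MeV
Per nucleus in joules: 1788.50 MeV × 1.602e-13 J/MeV = 2.8652e-10 J
Per mole: 2.8652e-10 J × 6.022e23 mol⁻¹ = 1.7254e+14 J/mol

1.73e+11 kJ/mol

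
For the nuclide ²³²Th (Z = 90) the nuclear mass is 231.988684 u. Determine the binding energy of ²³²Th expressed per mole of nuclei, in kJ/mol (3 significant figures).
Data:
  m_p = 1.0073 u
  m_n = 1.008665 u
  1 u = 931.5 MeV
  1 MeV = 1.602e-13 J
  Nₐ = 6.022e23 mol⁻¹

1.71e+11 kJ/mol

Z = 90, so N = A − Z = 232 − 90 = 142.
Total constituent mass: 90 × 1.0073 + 142 × 1.008665 = 233.887430 u
Mass defect Δm = 233.887430 − 231.988684 = 1.898746 u
Binding energy = Δm·c² = 1.898746 × 931.5 MeV/u = 1768.68 MeV
Per nucleus in joules: 1768.68 MeV × 1.602e-13 J/MeV = 2.8334e-10 J
Per mole: 2.8334e-10 J × 6.022e23 mol⁻¹ = 1.7063e+14 J/mol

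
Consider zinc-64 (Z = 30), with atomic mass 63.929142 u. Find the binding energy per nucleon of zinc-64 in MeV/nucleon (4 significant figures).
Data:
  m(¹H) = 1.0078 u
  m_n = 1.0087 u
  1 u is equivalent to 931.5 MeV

With 30 protons and 34 neutrons (A = 64):
Σm = 30·m(¹H) + 34·m_n = 30.2340 + 34.2958 = 64.5298 u
The mass defect is 64.5298 − 63.929142 = 0.600658 u.
E_B = 0.600658 × 931.5 = 559.513 MeV
Per nucleon: 559.513 / 64 = 8.742 MeV

8.742 MeV/nucleon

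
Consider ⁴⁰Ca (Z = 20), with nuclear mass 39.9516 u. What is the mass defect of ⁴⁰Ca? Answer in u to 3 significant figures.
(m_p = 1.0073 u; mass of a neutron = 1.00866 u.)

0.368 u

Z = 20, so N = A − Z = 40 − 20 = 20.
Σm = 20·m_p + 20·m_n = 20.1460 + 20.17320 = 40.31920 u
Mass defect Δm = 40.31920 − 39.9516 = 0.36760 u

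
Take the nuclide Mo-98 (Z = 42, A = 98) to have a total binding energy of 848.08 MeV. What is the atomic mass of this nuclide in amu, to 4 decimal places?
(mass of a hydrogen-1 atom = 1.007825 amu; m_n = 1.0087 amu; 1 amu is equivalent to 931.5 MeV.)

97.9054 amu

Mass defect = 848.08 MeV / (931.5 MeV/amu) = 0.910446 amu
Constituent mass = 42(1.007825) + 56(1.0087) = 98.815850 amu
Atomic mass = 98.815850 − 0.910446 = 97.905404 amu ≈ 97.9054 amu (to 4 decimal places)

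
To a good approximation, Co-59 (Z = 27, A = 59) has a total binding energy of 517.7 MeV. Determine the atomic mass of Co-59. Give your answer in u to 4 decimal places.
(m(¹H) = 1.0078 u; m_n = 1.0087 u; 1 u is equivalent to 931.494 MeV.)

Mass defect = 517.7 MeV / (931.494 MeV/u) = 0.555774 u
Constituent mass = 27(1.0078) + 32(1.0087) = 59.4890 u
Atomic mass = 59.4890 − 0.555774 = 58.933226 u ≈ 58.9332 u (to 4 decimal places)

58.9332 u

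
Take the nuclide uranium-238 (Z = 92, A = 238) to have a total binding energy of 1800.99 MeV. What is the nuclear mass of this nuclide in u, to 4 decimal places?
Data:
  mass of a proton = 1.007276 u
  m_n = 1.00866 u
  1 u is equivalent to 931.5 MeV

238.0003 u

Mass defect = 1800.99 MeV / (931.5 MeV/u) = 1.933430 u
Constituent mass = 92(1.007276) + 146(1.00866) = 239.933752 u
Nuclear mass = 239.933752 − 1.933430 = 238.000322 u ≈ 238.0003 u (to 4 decimal places)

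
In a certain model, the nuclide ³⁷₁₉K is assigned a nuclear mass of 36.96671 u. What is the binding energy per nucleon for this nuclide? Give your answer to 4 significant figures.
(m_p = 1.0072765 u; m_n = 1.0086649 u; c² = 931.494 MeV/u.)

8.245 MeV/nucleon

Σm = 19·m_p + 18·m_n = 19.1382535 + 18.1559682 = 37.2942217 u
Mass defect Δm = 37.2942217 − 36.96671 = 0.3275117 u
Binding energy = Δm·c² = 0.3275117 × 931.494 MeV/u = 305.075 MeV
BE/A = 305.075 MeV / 37 = 8.245 MeV/nucleon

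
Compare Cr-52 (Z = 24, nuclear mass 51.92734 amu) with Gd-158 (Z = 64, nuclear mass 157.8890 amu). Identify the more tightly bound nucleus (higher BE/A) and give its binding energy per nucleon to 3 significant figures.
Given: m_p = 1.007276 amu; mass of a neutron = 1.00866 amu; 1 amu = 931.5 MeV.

Cr-52; 8.77 MeV/nucleon

Cr-52: Σm = 24(1.007276) + 28(1.00866) = 52.417104 amu; Δm = 0.489764 amu; E_B = 456.22 MeV; E_B/A = 8.773 MeV
Gd-158: Σm = 64(1.007276) + 94(1.00866) = 159.279704 amu; Δm = 1.390704 amu; E_B = 1295.4 MeV; E_B/A = 8.199 MeV
Cr-52 has the higher binding energy per nucleon, so it is the more tightly bound nucleus.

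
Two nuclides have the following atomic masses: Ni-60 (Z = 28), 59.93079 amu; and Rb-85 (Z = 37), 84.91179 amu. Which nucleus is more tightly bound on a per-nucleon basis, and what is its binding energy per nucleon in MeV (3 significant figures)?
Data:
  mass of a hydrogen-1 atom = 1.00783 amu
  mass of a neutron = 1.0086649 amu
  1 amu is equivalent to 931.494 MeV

Ni-60: Σm = 28(1.00783) + 32(1.0086649) = 60.4965168 amu; Δm = 0.5657268 amu; E_B = 526.97 MeV; E_B/A = 8.783 MeV
Rb-85: Σm = 37(1.00783) + 48(1.0086649) = 85.7056252 amu; Δm = 0.7938352 amu; E_B = 739.45 MeV; E_B/A = 8.699 MeV
Ni-60 has the higher binding energy per nucleon, so it is the more tightly bound nucleus.

Ni-60; 8.78 MeV/nucleon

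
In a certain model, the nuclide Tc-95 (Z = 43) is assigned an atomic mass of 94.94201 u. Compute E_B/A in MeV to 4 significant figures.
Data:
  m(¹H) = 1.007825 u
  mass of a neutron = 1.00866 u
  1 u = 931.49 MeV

The nucleus contains 43 protons and 95 − 43 = 52 neutrons.
Total constituent mass: 43 × 1.007825 + 52 × 1.00866 = 95.786795 u
Δm = 95.786795 − 94.94201 = 0.844785 u
Binding energy = Δm·c² = 0.844785 × 931.49 MeV/u = 786.909 MeV
Dividing by A = 95 gives 8.283 MeV per nucleon.

8.283 MeV/nucleon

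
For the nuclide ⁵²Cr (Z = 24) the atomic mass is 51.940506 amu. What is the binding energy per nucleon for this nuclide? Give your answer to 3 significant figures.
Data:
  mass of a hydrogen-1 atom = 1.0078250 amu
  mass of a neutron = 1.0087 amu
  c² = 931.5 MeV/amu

8.79 MeV/nucleon

Z = 24, so N = A − Z = 52 − 24 = 28.
Mass of separated nucleons = 24(1.0078250) + 28(1.0087) = 24.1878000 + 28.2436 = 52.4314000 amu
Δm = 52.4314000 − 51.940506 = 0.4908940 amu
E_B = 0.4908940 × 931.5 = 457.268 MeV
Per nucleon: 457.268 / 52 = 8.794 MeV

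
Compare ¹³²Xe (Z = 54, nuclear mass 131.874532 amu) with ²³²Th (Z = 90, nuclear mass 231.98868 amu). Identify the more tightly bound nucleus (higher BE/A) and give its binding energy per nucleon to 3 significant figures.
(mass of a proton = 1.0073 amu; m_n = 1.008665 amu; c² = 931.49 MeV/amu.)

¹³²Xe; 8.44 MeV/nucleon

¹³²Xe: Σm = 54(1.0073) + 78(1.008665) = 133.070070 amu; Δm = 1.195538 amu; E_B = 1113.63 MeV; E_B/A = 8.437 MeV
²³²Th: Σm = 90(1.0073) + 142(1.008665) = 233.887430 amu; Δm = 1.898750 amu; E_B = 1768.7 MeV; E_B/A = 7.624 MeV
¹³²Xe has the higher binding energy per nucleon, so it is the more tightly bound nucleus.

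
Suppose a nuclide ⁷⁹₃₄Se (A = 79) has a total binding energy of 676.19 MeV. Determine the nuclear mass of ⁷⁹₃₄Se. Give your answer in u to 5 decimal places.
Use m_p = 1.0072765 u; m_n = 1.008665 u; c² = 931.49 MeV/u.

Mass defect = 676.19 MeV / (931.49 MeV/u) = 0.7259230 u
Constituent mass = 34(1.0072765) + 45(1.008665) = 79.6373260 u
Nuclear mass = 79.6373260 − 0.7259230 = 78.9114030 u ≈ 78.91140 u (to 5 decimal places)

78.91140 u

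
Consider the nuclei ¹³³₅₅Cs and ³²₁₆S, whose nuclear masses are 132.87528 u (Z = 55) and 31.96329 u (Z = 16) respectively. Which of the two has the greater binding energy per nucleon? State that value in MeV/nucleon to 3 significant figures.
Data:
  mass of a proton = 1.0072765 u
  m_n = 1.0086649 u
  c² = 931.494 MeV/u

¹³³₅₅Cs: Σm = 55(1.0072765) + 78(1.0086649) = 134.0760697 u; Δm = 1.2007897 u; E_B = 1118.5 MeV; E_B/A = 8.410 MeV
³²₁₆S: Σm = 16(1.0072765) + 16(1.0086649) = 32.2550624 u; Δm = 0.2917724 u; E_B = 271.78 MeV; E_B/A = 8.493 MeV
³²₁₆S has the higher binding energy per nucleon, so it is the more tightly bound nucleus.

³²₁₆S; 8.49 MeV/nucleon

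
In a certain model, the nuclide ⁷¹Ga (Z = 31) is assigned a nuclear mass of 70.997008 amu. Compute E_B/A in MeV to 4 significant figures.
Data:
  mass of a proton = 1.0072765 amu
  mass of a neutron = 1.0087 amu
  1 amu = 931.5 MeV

7.564 MeV/nucleon

The nucleus contains 31 protons and 71 − 31 = 40 neutrons.
Total constituent mass: 31 × 1.0072765 + 40 × 1.0087 = 71.5735715 amu
The mass defect is 71.5735715 − 70.997008 = 0.5765635 amu.
E_B = 0.5765635 × 931.5 = 537.069 MeV
Dividing by A = 71 gives 7.564 MeV per nucleon.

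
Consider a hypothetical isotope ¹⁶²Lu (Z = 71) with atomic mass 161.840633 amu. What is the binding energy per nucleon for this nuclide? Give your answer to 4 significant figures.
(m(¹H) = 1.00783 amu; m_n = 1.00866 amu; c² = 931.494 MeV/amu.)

8.644 MeV/nucleon

With 71 protons and 91 neutrons (A = 162):
Total constituent mass: 71 × 1.00783 + 91 × 1.00866 = 163.34399 amu
Mass defect Δm = 163.34399 − 161.840633 = 1.503357 amu
E_B = 1.503357 × 931.494 = 1400.37 MeV
Per nucleon: 1400.37 / 162 = 8.644 MeV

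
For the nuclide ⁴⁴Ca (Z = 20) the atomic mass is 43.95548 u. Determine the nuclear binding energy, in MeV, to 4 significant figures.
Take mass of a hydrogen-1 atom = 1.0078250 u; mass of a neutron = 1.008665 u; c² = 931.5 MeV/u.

381.0 MeV

Total constituent mass: 20 × 1.0078250 + 24 × 1.008665 = 44.3644600 u
Δm = 44.3644600 − 43.95548 = 0.4089800 u
E_B = 0.4089800 × 931.5 = 380.965 MeV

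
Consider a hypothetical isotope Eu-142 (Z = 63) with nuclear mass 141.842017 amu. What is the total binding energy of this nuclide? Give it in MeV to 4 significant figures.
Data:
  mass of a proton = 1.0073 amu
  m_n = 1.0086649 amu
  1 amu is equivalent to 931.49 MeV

1213 MeV

The nucleus contains 63 protons and 142 − 63 = 79 neutrons.
Mass of separated nucleons = 63(1.0073) + 79(1.0086649) = 63.4599 + 79.6845271 = 143.1444271 amu
Mass defect Δm = 143.1444271 − 141.842017 = 1.3024101 amu
E_B = 1.3024101 × 931.49 = 1213.18 MeV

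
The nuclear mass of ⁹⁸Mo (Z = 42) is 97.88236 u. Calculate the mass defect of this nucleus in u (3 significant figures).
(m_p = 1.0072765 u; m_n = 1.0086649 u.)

0.908 u

With 42 protons and 56 neutrons (A = 98):
Total constituent mass: 42 × 1.0072765 + 56 × 1.0086649 = 98.7908474 u
The mass defect is 98.7908474 − 97.88236 = 0.9084874 u.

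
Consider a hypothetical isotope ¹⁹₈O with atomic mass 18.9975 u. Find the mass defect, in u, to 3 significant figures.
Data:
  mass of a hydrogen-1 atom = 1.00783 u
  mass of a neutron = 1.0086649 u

0.160 u

The nucleus contains 8 protons and 19 − 8 = 11 neutrons.
Mass of separated nucleons = 8(1.00783) + 11(1.0086649) = 8.06264 + 11.0953139 = 19.1579539 u
Mass defect Δm = 19.1579539 − 18.9975 = 0.1604539 u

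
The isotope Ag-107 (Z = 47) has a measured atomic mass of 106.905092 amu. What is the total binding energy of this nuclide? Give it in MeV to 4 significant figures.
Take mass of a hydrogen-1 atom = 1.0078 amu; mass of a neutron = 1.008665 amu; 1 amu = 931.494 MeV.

914.2 MeV

Z = 47, so N = A − Z = 107 − 47 = 60.
Σm = 47·m(¹H) + 60·m_n = 47.3666 + 60.519900 = 107.886500 amu
Mass defect Δm = 107.886500 − 106.905092 = 0.981408 amu
E_B = 0.981408 × 931.494 = 914.176 MeV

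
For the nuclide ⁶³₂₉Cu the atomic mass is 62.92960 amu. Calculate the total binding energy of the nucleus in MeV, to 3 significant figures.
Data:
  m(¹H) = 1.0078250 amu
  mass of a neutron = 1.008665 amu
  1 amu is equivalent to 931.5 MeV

Total constituent mass: 29 × 1.0078250 + 34 × 1.008665 = 63.5215350 amu
The mass defect is 63.5215350 − 62.92960 = 0.5919350 amu.
Binding energy = Δm·c² = 0.5919350 × 931.5 MeV/amu = 551.387 MeV

551 MeV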